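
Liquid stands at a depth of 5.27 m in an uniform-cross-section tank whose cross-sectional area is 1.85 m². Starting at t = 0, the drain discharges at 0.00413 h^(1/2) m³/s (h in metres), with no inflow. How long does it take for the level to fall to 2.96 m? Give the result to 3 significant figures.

515 s

A dh/dt = −Q_out = −0.00413 √h.
∫ h^(−1/2) dh = −(0.00413/A) ∫ dt, giving 2√h = 2√h₀ − (0.00413/A) t.
t = 2A(√h₀ − √h)/0.00413 = 2·1.85·(√5.27 − √2.96)/0.00413
  = 3.7000 × (2.2956 − 1.7205) / 0.00413 = 515.30 s.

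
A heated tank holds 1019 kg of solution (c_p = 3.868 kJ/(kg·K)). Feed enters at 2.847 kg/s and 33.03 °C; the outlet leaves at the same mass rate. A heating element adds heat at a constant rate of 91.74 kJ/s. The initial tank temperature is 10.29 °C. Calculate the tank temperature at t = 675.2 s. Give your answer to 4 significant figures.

36.65 °C

M c_p dT/dt = ṁ c_p (T_in − T) + Q̇.
Rearrange: dT/dt = (T_ss − T)/τ with τ = M/ṁ = 357.921 s and T_ss = T_in + Q̇/(ṁ c_p) = 41.3608 °C.
Integrating: T(t) = T_ss + (T₀ − T_ss) e^(−t/τ).
T(675.2) = 41.3608 + (-31.0708)·e^(−675.2/357.921) = 41.3608 + (-31.0708)·0.151609 = 36.6502 °C.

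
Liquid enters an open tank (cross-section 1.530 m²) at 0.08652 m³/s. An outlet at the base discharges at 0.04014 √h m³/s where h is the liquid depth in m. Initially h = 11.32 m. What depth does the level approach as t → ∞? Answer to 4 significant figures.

Level balance: A dh/dt = 0.08652 − 0.04014 √h. Setting dh/dt = 0:
Q_in = 0.04014 √h_ss ⇒ √h_ss = 0.08652/0.04014 = 2.15546.
h_ss = 2.15546² = 4.64599 m. (Since h₀ = 11.32 m > h_ss, the level will fall toward this value.)

4.646 m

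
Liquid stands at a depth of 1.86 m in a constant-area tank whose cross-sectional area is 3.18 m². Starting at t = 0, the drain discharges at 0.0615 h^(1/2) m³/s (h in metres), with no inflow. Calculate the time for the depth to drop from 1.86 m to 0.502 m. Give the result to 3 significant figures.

Volume balance on the tank: A dh/dt = −0.0615 √h.
∫ h^(−1/2) dh = −(0.0615/A) ∫ dt, giving 2√h = 2√h₀ − (0.0615/A) t.
t = 2A(√h₀ − √h)/0.0615 = 2·3.18·(√1.86 − √0.502)/0.0615
  = 6.3600 × (1.3638 − 0.70852) / 0.0615 = 67.767 s.

67.8 s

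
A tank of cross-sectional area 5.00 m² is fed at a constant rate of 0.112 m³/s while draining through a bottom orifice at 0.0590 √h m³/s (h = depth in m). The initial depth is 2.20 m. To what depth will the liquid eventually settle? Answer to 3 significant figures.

3.60 m

Unsteady balance on liquid volume: A dh/dt = Q_in − 0.0590 √h. At steady state dh/dt = 0:
Q_in = 0.0590 √h_ss ⇒ √h_ss = 0.112/0.0590 = 1.8983.
h_ss = 1.8983² = 3.6036 m. (Since h₀ = 2.20 m < h_ss, the level will rise toward this value.)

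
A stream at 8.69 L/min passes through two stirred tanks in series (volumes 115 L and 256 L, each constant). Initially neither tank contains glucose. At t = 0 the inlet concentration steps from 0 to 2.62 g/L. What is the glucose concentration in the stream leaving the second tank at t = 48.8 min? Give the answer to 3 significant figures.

Time constants: τᵢ = Vᵢ/Q for each well-mixed tank.
τ₁ = 115/8.69 = 13.234 min; τ₂ = 256/8.69 = 29.459 min.
Solving the cascade with C₁(0)=C₂(0)=0 gives C₂(t) = C_in[1 − (τ₁ e^(−t/τ₁) − τ₂ e^(−t/τ₂))/(τ₁ − τ₂)].
At t = 48.8: e^(−t/τ₁) = 0.025032, e^(−t/τ₂) = 0.19080.
C₂ = 2.62·[1 − (13.234·0.025032 − 29.459·0.19080)/(-16.226)] = 2.62·0.67400 = 1.7659 g/L.

1.77 g/L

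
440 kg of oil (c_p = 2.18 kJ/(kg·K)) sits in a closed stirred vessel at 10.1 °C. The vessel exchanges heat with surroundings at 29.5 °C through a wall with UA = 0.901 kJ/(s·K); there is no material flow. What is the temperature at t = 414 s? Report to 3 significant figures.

M c_p dT/dt = −UA(T − T_amb).
dT/dt = (T_ss − T)/τ with T_ss = T_amb = 29.500 °C, τ = M c_p/UA = 440·2.18/0.901 = 1064.6 s.
Solution: T(t) = T_ss + (T₀ − T_ss) e^(−t/τ).
T(414) = 29.500 + (-19.400)·0.67782 = 16.350 °C.

16.4 °C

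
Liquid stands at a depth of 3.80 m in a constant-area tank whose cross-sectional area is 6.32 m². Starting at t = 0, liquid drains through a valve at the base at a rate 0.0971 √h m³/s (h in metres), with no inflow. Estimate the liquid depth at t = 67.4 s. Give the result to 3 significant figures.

2.05 m

With no inflow, A dh/dt = −0.0971 √h.
Separate and integrate: 2(√h − √h₀) = −(0.0971/A) t.
√h = √3.80 − 0.0971·67.4/(2·6.32) = 1.9494 − 0.51776 = 1.4316.
h = 1.4316² = 2.0495 m.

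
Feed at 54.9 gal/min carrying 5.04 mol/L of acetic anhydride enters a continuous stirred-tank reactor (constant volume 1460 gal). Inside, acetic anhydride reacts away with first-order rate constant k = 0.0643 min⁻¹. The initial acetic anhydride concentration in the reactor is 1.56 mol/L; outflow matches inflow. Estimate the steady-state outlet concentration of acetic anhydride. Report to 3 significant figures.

1.86 mol/L

Species balance: V dC/dt = Q C_in − Q C − k V C.
At steady state: 0 = Q C_in − (Q + kV) C_ss, so C_ss = Q C_in/(Q + kV).
C_ss = 54.9·5.04/(54.9 + 0.0643·1460) = 276.70/148.78 = 1.8598 mol/L.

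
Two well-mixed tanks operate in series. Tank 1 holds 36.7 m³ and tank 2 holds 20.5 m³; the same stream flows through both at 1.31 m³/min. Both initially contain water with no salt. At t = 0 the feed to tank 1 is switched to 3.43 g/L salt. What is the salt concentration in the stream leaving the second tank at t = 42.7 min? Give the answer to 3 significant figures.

2.02 g/L

Each tank obeys Vᵢ dCᵢ/dt = Q(Cᵢ₋₁ − Cᵢ), so τᵢ = Vᵢ/Q.
τ₁ = 36.7/1.31 = 28.015 min; τ₂ = 20.5/1.31 = 15.649 min.
Solving the cascade with C₁(0)=C₂(0)=0 gives C₂(t) = C_in[1 − (τ₁ e^(−t/τ₁) − τ₂ e^(−t/τ₂))/(τ₁ − τ₂)].
At t = 42.7: e^(−t/τ₁) = 0.21780, e^(−t/τ₂) = 0.065308.
C₂ = 3.43·[1 − (28.015·0.21780 − 15.649·0.065308)/(12.366)] = 3.43·0.58923 = 2.0211 g/L.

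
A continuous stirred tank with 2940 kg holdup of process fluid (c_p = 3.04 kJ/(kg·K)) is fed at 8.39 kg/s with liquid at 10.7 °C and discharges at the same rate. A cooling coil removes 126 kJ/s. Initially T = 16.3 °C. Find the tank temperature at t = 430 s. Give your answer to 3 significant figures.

8.85 °C

Heat balance on the well-mixed liquid: M c_p dT/dt = ṁ c_p (T_in − T) − 126.
Rearrange: dT/dt = (T_ss − T)/τ with τ = M/ṁ = 350.42 s and T_ss = T_in − Q̇/(ṁ c_p) = 5.7599 °C.
Solution: T(t) = T_ss + (T₀ − T_ss) e^(−t/τ).
T(430) = 5.7599 + (10.540)·e^(−430/350.42) = 5.7599 + (10.540)·0.29314 = 8.8496 °C.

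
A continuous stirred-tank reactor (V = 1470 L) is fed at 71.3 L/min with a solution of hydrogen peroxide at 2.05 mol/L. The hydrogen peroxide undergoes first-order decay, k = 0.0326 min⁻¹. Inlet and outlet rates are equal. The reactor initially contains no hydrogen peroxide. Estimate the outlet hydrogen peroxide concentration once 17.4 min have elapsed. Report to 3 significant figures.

0.927 mol/L

Accumulation = in − out − consumed: V dC/dt = Q C_in − Q C − k V C.
This is linear with rate a = Q/V + k = 0.081103 min⁻¹.
C_ss = Q C_in/(Q + kV) = 1.2260 mol/L; C(t) = C_ss + (C₀ − C_ss) e^(−a t).
C(17.4) = 1.2260 + (-1.2260)·e^(−0.081103·17.4) = 1.2260 + (-1.2260)·0.24385 = 0.92703 mol/L.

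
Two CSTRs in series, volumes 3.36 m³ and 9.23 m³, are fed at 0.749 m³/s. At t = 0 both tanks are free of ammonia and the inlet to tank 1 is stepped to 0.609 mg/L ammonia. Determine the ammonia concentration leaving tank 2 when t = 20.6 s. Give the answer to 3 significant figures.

0.433 mg/L

Time constants: τᵢ = Vᵢ/Q for each well-mixed tank.
τ₁ = 3.36/0.749 = 4.4860 s; τ₂ = 9.23/0.749 = 12.323 s.
Solving the cascade with C₁(0)=C₂(0)=0 gives C₂(t) = C_in[1 − (τ₁ e^(−t/τ₁) − τ₂ e^(−t/τ₂))/(τ₁ − τ₂)].
At t = 20.6: e^(−t/τ₁) = 0.010132, e^(−t/τ₂) = 0.18794.
C₂ = 0.609·[1 − (4.4860·0.010132 − 12.323·0.18794)/(-7.8371)] = 0.609·0.71029 = 0.43257 mg/L.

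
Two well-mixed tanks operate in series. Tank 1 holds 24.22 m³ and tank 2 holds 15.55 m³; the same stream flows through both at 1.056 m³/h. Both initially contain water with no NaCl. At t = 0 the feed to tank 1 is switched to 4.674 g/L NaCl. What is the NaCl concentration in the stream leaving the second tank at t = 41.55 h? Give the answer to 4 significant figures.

3.039 g/L

Species balance on tank i: dCᵢ/dt = (Cᵢ₋₁ − Cᵢ)/τᵢ with τᵢ = Vᵢ/Q.
τ₁ = 24.22/1.056 = 22.9356 h; τ₂ = 15.55/1.056 = 14.7254 h.
Tank 1: C₁ = C_in(1 − e^(−t/τ₁)). Tank 2 (τ₁ ≠ τ₂): C₂ = C_in[1 − (τ₁ e^(−t/τ₁) − τ₂ e^(−t/τ₂))/(τ₁ − τ₂)].
At t = 41.55: e^(−t/τ₁) = 0.163394, e^(−t/τ₂) = 0.0595071.
C₂ = 4.674·[1 − (22.9356·0.163394 − 14.7254·0.0595071)/(8.21023)] = 4.674·0.650282 = 3.03942 g/L.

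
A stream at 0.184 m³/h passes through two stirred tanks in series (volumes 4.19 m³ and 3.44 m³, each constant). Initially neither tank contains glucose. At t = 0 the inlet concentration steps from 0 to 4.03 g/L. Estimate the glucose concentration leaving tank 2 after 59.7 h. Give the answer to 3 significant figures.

Species balance on tank i: dCᵢ/dt = (Cᵢ₋₁ − Cᵢ)/τᵢ with τᵢ = Vᵢ/Q.
τ₁ = 4.19/0.184 = 22.772 h; τ₂ = 3.44/0.184 = 18.696 h.
Tank 1: C₁ = C_in(1 − e^(−t/τ₁)). Tank 2 (τ₁ ≠ τ₂): C₂ = C_in[1 − (τ₁ e^(−t/τ₁) − τ₂ e^(−t/τ₂))/(τ₁ − τ₂)].
At t = 59.7: e^(−t/τ₁) = 0.072681, e^(−t/τ₂) = 0.041038.
C₂ = 4.03·[1 − (22.772·0.072681 − 18.696·0.041038)/(4.0761)] = 4.03·0.78218 = 3.1522 g/L.

3.15 g/L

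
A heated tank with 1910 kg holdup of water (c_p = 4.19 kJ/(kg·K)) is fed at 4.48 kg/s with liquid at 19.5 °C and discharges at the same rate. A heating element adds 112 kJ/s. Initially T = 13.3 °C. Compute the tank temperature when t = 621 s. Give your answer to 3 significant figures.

Unsteady energy balance on the tank contents: M c_p dT/dt = ṁ c_p (T_in − T) + 112.
τ = M/ṁ = 426.34 s; T_ss = T_in + Q̇/(ṁ c_p) = 19.5 + 112/(4.48·4.19) = 25.467 °C.
Integrating: T(t) = T_ss + (T₀ − T_ss) e^(−t/τ).
T(621) = 25.467 + (-12.167)·e^(−621/426.34) = 25.467 + (-12.167)·0.23303 = 22.631 °C.

22.6 °C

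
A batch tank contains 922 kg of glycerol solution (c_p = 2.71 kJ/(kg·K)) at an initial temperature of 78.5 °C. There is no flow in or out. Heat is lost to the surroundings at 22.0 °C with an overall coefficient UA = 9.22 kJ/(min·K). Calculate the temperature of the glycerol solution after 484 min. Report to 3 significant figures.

31.5 °C

First-law balance (no shaft work): M c_p dT/dt = −UA(T − T_amb).
dT/dt = (T_ss − T)/τ with T_ss = T_amb = 22.000 °C, τ = M c_p/UA = 922·2.71/9.22 = 271.00 min.
Integrating: T(t) = T_ss + (T₀ − T_ss) e^(−t/τ).
T(484) = 22.000 + (56.500)·0.16763 = 31.471 °C.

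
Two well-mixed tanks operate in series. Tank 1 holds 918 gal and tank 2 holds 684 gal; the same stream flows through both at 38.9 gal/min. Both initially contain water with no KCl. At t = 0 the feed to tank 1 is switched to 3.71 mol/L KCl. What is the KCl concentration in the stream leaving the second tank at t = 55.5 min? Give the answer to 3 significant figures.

Species balance on tank i: dCᵢ/dt = (Cᵢ₋₁ − Cᵢ)/τᵢ with τᵢ = Vᵢ/Q.
τ₁ = 918/38.9 = 23.599 min; τ₂ = 684/38.9 = 17.584 min.
Solving the cascade with C₁(0)=C₂(0)=0 gives C₂(t) = C_in[1 − (τ₁ e^(−t/τ₁) − τ₂ e^(−t/τ₂))/(τ₁ − τ₂)].
At t = 55.5: e^(−t/τ₁) = 0.095198, e^(−t/τ₂) = 0.042580.
C₂ = 3.71·[1 − (23.599·0.095198 − 17.584·0.042580)/(6.0154)] = 3.71·0.75100 = 2.7862 mol/L.

2.79 mol/L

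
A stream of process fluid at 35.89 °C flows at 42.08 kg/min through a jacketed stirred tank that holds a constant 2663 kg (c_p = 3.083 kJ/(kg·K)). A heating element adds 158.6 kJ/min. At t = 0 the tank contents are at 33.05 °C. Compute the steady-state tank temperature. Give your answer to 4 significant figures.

M c_p dT/dt = ṁ c_p (T_in − T) + Q̇.
At steady state dT/dt = 0 ⇒ T_ss = T_in + Q̇/(ṁ c_p) = 35.89 + 158.6/(42.08·3.083) = 37.1125 °C.

37.11 °C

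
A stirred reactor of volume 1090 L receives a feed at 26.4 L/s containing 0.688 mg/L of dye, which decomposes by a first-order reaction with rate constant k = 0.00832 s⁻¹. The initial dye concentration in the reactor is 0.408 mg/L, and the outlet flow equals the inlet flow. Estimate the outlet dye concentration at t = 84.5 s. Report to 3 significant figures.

Species balance: V dC/dt = Q C_in − Q C − k V C.
This is linear with rate a = Q/V + k = 0.032540 s⁻¹.
C_ss = Q C_in/(Q + kV) = 0.51209 mg/L; C(t) = C_ss + (C₀ − C_ss) e^(−a t).
C(84.5) = 0.51209 + (-0.10409)·e^(−0.032540·84.5) = 0.51209 + (-0.10409)·0.063951 = 0.50543 mg/L.

0.505 mg/L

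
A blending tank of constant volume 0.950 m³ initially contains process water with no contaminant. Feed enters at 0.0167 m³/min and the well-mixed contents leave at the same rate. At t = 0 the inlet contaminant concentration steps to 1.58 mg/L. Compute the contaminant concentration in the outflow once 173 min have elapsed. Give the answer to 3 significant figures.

1.50 mg/L

Transient balance on the dissolved component: V dC/dt = Q(C_in − C).
So dC/dt = (C_in − C)/τ with τ = V/Q = 0.950/0.0167 = 56.886 min.
Integrating: C(t) = C_in + (C₀ − C_in) e^(−t/τ).
C(173) = 1.58 + (0 − 1.58)·e^(−173/56.886) = 1.58 + (-1.5800)·0.047780 = 1.5045 mg/L.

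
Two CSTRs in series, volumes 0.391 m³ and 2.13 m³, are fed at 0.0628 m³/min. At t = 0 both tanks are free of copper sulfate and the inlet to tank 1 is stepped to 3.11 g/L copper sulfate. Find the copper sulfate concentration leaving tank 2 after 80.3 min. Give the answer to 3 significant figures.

2.75 g/L

Each tank obeys Vᵢ dCᵢ/dt = Q(Cᵢ₋₁ − Cᵢ), so τᵢ = Vᵢ/Q.
τ₁ = 0.391/0.0628 = 6.2261 min; τ₂ = 2.13/0.0628 = 33.917 min.
Solving the cascade with C₁(0)=C₂(0)=0 gives C₂(t) = C_in[1 − (τ₁ e^(−t/τ₁) − τ₂ e^(−t/τ₂))/(τ₁ − τ₂)].
At t = 80.3: e^(−t/τ₁) = 2.5048e-06, e^(−t/τ₂) = 0.093712.
C₂ = 3.11·[1 − (6.2261·2.5048e-06 − 33.917·0.093712)/(-27.691)] = 3.11·0.88522 = 2.7530 g/L.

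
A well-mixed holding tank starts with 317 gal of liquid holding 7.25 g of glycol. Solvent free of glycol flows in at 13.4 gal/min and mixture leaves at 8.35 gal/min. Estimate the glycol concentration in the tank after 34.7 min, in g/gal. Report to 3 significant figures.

0.00711 g/gal

Total volume: dV/dt = Q_in − Q_out = 5.0500 gal/min, so V(t) = 317 + 5.0500 t and V(34.7) = 492.24 gal.
Solute balance: dm/dt = 0 − Q_out C = −Q_out m/V(t).
dm/m = −Q_out dt/(V₀ + 5.0500 t); integrating gives ln(m/m₀) = −(Q_out/(Q_in−Q_out)) ln(V/V₀).
m = m₀ (V₀/V)^(Q_out/(Q_in−Q_out)) = 7.25 × (317/492.24)^(1.6535) = 3.5022 g.
C = m/V = 3.5022/492.24 = 0.0071149 g/gal.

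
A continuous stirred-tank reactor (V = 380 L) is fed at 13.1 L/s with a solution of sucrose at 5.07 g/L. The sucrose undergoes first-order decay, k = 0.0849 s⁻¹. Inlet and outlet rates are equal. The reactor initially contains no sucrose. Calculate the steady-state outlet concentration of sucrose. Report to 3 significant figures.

1.46 g/L

Species balance: V dC/dt = Q C_in − Q C − k V C.
At steady state: 0 = Q C_in − (Q + kV) C_ss, so C_ss = Q C_in/(Q + kV).
C_ss = 13.1·5.07/(13.1 + 0.0849·380) = 66.417/45.362 = 1.4642 g/L.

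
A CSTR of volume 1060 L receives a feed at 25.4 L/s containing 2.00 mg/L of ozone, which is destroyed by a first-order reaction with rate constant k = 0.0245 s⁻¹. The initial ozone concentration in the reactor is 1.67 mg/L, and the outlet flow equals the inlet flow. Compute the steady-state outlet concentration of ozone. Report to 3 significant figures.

0.989 mg/L

Accumulation = in − out − consumed: V dC/dt = Q C_in − Q C − k V C.
Steady state (dC/dt = 0): C_ss = Q C_in/(Q + kV) = C_in/(1 + kV/Q).
C_ss = 25.4·2.00/(25.4 + 0.0245·1060) = 50.800/51.370 = 0.98890 mg/L.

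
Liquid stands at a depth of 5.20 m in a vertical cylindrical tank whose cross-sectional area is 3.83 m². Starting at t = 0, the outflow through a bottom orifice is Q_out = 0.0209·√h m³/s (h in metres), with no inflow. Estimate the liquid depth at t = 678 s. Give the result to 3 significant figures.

0.185 m

With no inflow, A dh/dt = −0.0209 √h.
∫ h^(−1/2) dh = −(0.0209/A) ∫ dt, giving 2√h = 2√h₀ − (0.0209/A) t.
√h = √5.20 − 0.0209·678/(2·3.83) = 2.2804 − 1.8499 = 0.43046.
h = 0.43046² = 0.18529 m.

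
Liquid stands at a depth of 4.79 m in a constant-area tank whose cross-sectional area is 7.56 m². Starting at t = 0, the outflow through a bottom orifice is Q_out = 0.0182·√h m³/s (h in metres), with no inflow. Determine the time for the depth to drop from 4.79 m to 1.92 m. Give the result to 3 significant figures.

667 s

With no inflow, A dh/dt = −0.0182 √h.
Separate and integrate: 2(√h − √h₀) = −(0.0182/A) t.
t = 2A(√h₀ − √h)/0.0182 = 2·7.56·(√4.79 − √1.92)/0.0182
  = 15.120 × (2.1886 − 1.3856) / 0.0182 = 667.08 s.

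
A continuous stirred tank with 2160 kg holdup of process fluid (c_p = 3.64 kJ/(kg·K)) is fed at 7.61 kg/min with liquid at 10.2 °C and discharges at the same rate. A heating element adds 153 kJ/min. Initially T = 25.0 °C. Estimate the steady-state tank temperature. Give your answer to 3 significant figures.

15.7 °C

M c_p dT/dt = ṁ c_p (T_in − T) + Q̇.
At steady state dT/dt = 0 ⇒ T_ss = T_in + Q̇/(ṁ c_p) = 10.2 + 153/(7.61·3.64) = 15.723 °C.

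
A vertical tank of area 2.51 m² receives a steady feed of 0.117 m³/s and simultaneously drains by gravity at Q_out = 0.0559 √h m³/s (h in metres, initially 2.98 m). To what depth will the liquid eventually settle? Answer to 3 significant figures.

Accumulation of liquid (constant cross-section A): A dh/dt = Q_in − 0.0559 √h. At steady state dh/dt = 0:
Q_in = 0.0559 √h_ss ⇒ √h_ss = 0.117/0.0559 = 2.0930.
h_ss = 2.0930² = 4.3807 m. (Since h₀ = 2.98 m < h_ss, the level will rise toward this value.)

4.38 m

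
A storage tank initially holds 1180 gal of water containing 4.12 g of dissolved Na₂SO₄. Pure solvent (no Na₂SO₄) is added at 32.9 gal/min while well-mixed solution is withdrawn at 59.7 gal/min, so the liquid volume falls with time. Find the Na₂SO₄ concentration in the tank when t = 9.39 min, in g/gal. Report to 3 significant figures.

Let m(t) be the amount of Na₂SO₄. Volume: V(t) = V₀ + (Q_in − Q_out) t = 1180 − 26.800 t; V(9.39) = 928.35 gal.
No Na₂SO₄ enters, so dm/dt = −Q_out · (m/V).
Separate: dm/m = −Q_out dt/V(t) ⇒ ln(m/m₀) = −(Q_out/(Q_in−Q_out)) ln(V/V₀).
m = m₀ (V₀/V)^(Q_out/(Q_in−Q_out)) = 4.12 × (1180/928.35)^(-2.2276) = 2.4146 g.
C = m/V = 2.4146/928.35 = 0.0026010 g/gal.

0.00260 g/gal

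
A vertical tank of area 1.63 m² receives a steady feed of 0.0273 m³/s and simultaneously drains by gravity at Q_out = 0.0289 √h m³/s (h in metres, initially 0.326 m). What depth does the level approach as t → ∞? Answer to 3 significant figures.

0.892 m

Level balance: A dh/dt = 0.0273 − 0.0289 √h. Setting dh/dt = 0:
Q_in = 0.0289 √h_ss ⇒ √h_ss = 0.0273/0.0289 = 0.94464.
h_ss = 0.94464² = 0.89234 m. (Since h₀ = 0.326 m < h_ss, the level will rise toward this value.)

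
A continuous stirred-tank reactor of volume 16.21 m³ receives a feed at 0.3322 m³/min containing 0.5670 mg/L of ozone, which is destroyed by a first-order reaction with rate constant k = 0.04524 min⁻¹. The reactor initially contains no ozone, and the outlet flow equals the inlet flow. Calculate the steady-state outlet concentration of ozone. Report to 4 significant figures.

Accumulation = in − out − consumed: V dC/dt = Q C_in − Q C − k V C.
At steady state: 0 = Q C_in − (Q + kV) C_ss, so C_ss = Q C_in/(Q + kV).
C_ss = 0.3322·0.5670/(0.3322 + 0.04524·16.21) = 0.188357/1.06554 = 0.176772 mg/L.

0.1768 mg/L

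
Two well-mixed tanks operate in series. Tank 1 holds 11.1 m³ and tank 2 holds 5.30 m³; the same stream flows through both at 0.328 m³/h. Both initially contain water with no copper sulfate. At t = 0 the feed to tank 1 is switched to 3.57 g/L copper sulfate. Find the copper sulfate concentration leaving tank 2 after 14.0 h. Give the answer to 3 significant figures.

Species balance on tank i: dCᵢ/dt = (Cᵢ₋₁ − Cᵢ)/τᵢ with τᵢ = Vᵢ/Q.
τ₁ = 11.1/0.328 = 33.841 h; τ₂ = 5.30/0.328 = 16.159 h.
Solving the cascade with C₁(0)=C₂(0)=0 gives C₂(t) = C_in[1 − (τ₁ e^(−t/τ₁) − τ₂ e^(−t/τ₂))/(τ₁ − τ₂)].
At t = 14.0: e^(−t/τ₁) = 0.66120, e^(−t/τ₂) = 0.42046.
C₂ = 3.57·[1 − (33.841·0.66120 − 16.159·0.42046)/(17.683)] = 3.57·0.11880 = 0.42413 g/L.

0.424 g/L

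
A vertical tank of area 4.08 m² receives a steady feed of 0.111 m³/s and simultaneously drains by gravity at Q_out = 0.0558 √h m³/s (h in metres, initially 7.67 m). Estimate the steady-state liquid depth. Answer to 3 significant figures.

A dh/dt = Q_in − 0.0558 √h. Steady state requires inflow = outflow:
Q_in = 0.0558 √h_ss ⇒ √h_ss = 0.111/0.0558 = 1.9892.
h_ss = 1.9892² = 3.9571 m. (Since h₀ = 7.67 m > h_ss, the level will fall toward this value.)

3.96 m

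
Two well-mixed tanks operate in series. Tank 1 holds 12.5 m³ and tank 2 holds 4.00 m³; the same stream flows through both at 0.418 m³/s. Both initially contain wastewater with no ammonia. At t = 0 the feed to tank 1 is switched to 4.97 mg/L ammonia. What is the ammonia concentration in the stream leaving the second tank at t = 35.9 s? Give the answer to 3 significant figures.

Species balance on tank i: dCᵢ/dt = (Cᵢ₋₁ − Cᵢ)/τᵢ with τᵢ = Vᵢ/Q.
τ₁ = 12.5/0.418 = 29.904 s; τ₂ = 4.00/0.418 = 9.5694 s.
Tank 1: C₁ = C_in(1 − e^(−t/τ₁)). Tank 2 (τ₁ ≠ τ₂): C₂ = C_in[1 − (τ₁ e^(−t/τ₁) − τ₂ e^(−t/τ₂))/(τ₁ − τ₂)].
At t = 35.9: e^(−t/τ₁) = 0.30104, e^(−t/τ₂) = 0.023481.
C₂ = 4.97·[1 − (29.904·0.30104 − 9.5694·0.023481)/(20.335)] = 4.97·0.56834 = 2.8246 mg/L.

2.82 mg/L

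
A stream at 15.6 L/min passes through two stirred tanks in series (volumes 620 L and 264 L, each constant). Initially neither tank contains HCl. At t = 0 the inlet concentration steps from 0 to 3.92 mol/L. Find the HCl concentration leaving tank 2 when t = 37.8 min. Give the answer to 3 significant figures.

1.59 mol/L

Time constants: τᵢ = Vᵢ/Q for each well-mixed tank.
τ₁ = 620/15.6 = 39.744 min; τ₂ = 264/15.6 = 16.923 min.
Tank 1: C₁ = C_in(1 − e^(−t/τ₁)). Tank 2 (τ₁ ≠ τ₂): C₂ = C_in[1 − (τ₁ e^(−t/τ₁) − τ₂ e^(−t/τ₂))/(τ₁ − τ₂)].
At t = 37.8: e^(−t/τ₁) = 0.38632, e^(−t/τ₂) = 0.10714.
C₂ = 3.92·[1 − (39.744·0.38632 − 16.923·0.10714)/(22.821)] = 3.92·0.40665 = 1.5941 mol/L.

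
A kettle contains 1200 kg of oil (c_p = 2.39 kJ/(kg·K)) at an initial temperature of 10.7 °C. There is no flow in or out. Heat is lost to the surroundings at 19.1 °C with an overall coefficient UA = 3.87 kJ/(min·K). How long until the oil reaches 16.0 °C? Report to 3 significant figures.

739 min

Lumped-capacitance energy balance: M c_p dT/dt = UA(T_amb − T).
τ = M c_p/UA = 741.09 min; T_ss = T_amb = 19.100 °C.
T(t) = T_ss + (T₀ − T_ss)e^(−t/τ); set T = 16.0:
t = −τ ln[(T − T_ss)/(T₀ − T_ss)] = −741.09 · ln(0.36905) = 738.74 min.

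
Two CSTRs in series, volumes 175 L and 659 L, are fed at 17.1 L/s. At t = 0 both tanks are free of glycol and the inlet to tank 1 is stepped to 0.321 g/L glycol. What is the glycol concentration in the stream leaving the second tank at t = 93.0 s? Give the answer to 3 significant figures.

0.282 g/L

Species balance on tank i: dCᵢ/dt = (Cᵢ₋₁ − Cᵢ)/τᵢ with τᵢ = Vᵢ/Q.
τ₁ = 175/17.1 = 10.234 s; τ₂ = 659/17.1 = 38.538 s.
Solving the cascade with C₁(0)=C₂(0)=0 gives C₂(t) = C_in[1 − (τ₁ e^(−t/τ₁) − τ₂ e^(−t/τ₂))/(τ₁ − τ₂)].
At t = 93.0: e^(−t/τ₁) = 0.00011308, e^(−t/τ₂) = 0.089528.
C₂ = 0.321·[1 − (10.234·0.00011308 − 38.538·0.089528)/(-28.304)] = 0.321·0.87814 = 0.28188 g/L.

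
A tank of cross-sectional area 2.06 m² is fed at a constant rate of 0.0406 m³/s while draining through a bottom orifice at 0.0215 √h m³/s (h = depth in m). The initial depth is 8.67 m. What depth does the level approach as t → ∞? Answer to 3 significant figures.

Volume balance on the tank: A dh/dt = Q_in − 0.0215 √h. At steady state dh/dt = 0:
Q_in = 0.0215 √h_ss ⇒ √h_ss = 0.0406/0.0215 = 1.8884.
h_ss = 1.8884² = 3.5659 m. (Since h₀ = 8.67 m > h_ss, the level will fall toward this value.)

3.57 m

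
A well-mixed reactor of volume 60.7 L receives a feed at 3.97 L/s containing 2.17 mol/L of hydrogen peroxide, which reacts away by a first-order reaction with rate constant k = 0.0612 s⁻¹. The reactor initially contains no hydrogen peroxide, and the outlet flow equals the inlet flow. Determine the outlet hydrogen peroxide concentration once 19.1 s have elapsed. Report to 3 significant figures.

V dC/dt = Q(C_in − C) − k V C.
dC/dt = (Q/V) C_in − (Q/V + k) C; effective rate a = Q/V + k = 0.065404 + 0.0612 = 0.12660 s⁻¹.
C_ss = Q C_in/(Q + kV) = 1.1210 mol/L; C(t) = C_ss + (C₀ − C_ss) e^(−a t).
C(19.1) = 1.1210 + (-1.1210)·e^(−0.12660·19.1) = 1.1210 + (-1.1210)·0.089088 = 1.0212 mol/L.

1.02 mol/L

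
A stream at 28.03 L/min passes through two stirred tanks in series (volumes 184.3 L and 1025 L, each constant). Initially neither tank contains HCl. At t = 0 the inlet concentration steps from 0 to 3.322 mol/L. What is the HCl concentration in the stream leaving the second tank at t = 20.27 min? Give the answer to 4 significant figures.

1.029 mol/L

Each tank obeys Vᵢ dCᵢ/dt = Q(Cᵢ₋₁ − Cᵢ), so τᵢ = Vᵢ/Q.
τ₁ = 184.3/28.03 = 6.57510 min; τ₂ = 1025/28.03 = 36.5680 min.
Solving the cascade with C₁(0)=C₂(0)=0 gives C₂(t) = C_in[1 − (τ₁ e^(−t/τ₁) − τ₂ e^(−t/τ₂))/(τ₁ − τ₂)].
At t = 20.27: e^(−t/τ₁) = 0.0458287, e^(−t/τ₂) = 0.574468.
C₂ = 3.322·[1 − (6.57510·0.0458287 − 36.5680·0.574468)/(-29.9929)] = 3.322·0.309642 = 1.02863 mol/L.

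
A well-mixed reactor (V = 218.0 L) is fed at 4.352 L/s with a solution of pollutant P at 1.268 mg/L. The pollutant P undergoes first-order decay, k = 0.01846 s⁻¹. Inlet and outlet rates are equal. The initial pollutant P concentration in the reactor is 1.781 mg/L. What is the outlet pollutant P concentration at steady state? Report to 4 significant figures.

0.6588 mg/L

V dC/dt = Q(C_in − C) − k V C.
At steady state: 0 = Q C_in − (Q + kV) C_ss, so C_ss = Q C_in/(Q + kV).
C_ss = 4.352·1.268/(4.352 + 0.01846·218.0) = 5.51834/8.37628 = 0.658805 mg/L.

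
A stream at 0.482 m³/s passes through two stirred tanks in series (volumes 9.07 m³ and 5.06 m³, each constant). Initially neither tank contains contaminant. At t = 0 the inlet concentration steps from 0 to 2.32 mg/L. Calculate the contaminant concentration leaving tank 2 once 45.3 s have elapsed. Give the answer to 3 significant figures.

1.89 mg/L

Each tank obeys Vᵢ dCᵢ/dt = Q(Cᵢ₋₁ − Cᵢ), so τᵢ = Vᵢ/Q.
τ₁ = 9.07/0.482 = 18.817 s; τ₂ = 5.06/0.482 = 10.498 s.
Solving the cascade with C₁(0)=C₂(0)=0 gives C₂(t) = C_in[1 − (τ₁ e^(−t/τ₁) − τ₂ e^(−t/τ₂))/(τ₁ − τ₂)].
At t = 45.3: e^(−t/τ₁) = 0.090054, e^(−t/τ₂) = 0.013365.
C₂ = 2.32·[1 − (18.817·0.090054 − 10.498·0.013365)/(8.3195)] = 2.32·0.81318 = 1.8866 mg/L.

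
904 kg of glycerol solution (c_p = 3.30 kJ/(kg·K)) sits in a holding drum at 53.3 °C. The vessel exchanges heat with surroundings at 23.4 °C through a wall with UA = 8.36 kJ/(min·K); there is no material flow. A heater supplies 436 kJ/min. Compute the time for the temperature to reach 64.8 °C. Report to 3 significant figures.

260 min

Energy balance: M c_p dT/dt = −UA(T − T_amb) + Q̇.
τ = M c_p/UA = 356.84 min; T_ss = T_amb + Q̇/UA = 23.4 + 436/8.36 = 75.553 °C.
T(t) = T_ss + (T₀ − T_ss)e^(−t/τ); set T = 64.8:
t = −τ ln[(T − T_ss)/(T₀ − T_ss)] = −356.84 · ln(0.48322) = 259.53 min.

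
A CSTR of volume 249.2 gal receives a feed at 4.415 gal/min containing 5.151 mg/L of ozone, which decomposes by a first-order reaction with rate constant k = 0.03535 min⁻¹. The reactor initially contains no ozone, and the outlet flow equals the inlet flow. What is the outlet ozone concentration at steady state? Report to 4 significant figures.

Accumulation = in − out − consumed: V dC/dt = Q C_in − Q C − k V C.
Steady state (dC/dt = 0): C_ss = Q C_in/(Q + kV) = C_in/(1 + kV/Q).
C_ss = 4.415·5.151/(4.415 + 0.03535·249.2) = 22.7417/13.2242 = 1.71970 mg/L.

1.720 mg/L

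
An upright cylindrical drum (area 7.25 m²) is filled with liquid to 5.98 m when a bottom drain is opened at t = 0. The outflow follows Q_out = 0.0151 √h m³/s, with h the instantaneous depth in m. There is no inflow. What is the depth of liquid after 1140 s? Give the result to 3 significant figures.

1.58 m

Mass balance (ρ constant): A dh/dt = −0.0151 √h.
∫ h^(−1/2) dh = −(0.0151/A) ∫ dt, giving 2√h = 2√h₀ − (0.0151/A) t.
√h = √5.98 − 0.0151·1140/(2·7.25) = 2.4454 − 1.1872 = 1.2582.
h = 1.2582² = 1.5831 m.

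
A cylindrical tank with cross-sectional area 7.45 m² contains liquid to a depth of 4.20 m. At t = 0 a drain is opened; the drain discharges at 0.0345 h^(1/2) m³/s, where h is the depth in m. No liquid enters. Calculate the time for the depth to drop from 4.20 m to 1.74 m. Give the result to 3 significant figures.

315 s

Accumulation of liquid (constant cross-section A): A dh/dt = −0.0345 √h.
∫ h^(−1/2) dh = −(0.0345/A) ∫ dt, giving 2√h = 2√h₀ − (0.0345/A) t.
t = 2A(√h₀ − √h)/0.0345 = 2·7.45·(√4.20 − √1.74)/0.0345
  = 14.900 × (2.0494 − 1.3191) / 0.0345 = 315.40 s.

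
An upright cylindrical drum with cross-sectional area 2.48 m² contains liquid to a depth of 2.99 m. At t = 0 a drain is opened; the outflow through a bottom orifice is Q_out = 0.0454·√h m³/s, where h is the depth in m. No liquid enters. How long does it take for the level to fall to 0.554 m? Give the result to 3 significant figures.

108 s

Volume balance on the tank: A dh/dt = −0.0454 √h.
∫ h^(−1/2) dh = −(0.0454/A) ∫ dt, giving 2√h = 2√h₀ − (0.0454/A) t.
t = 2A(√h₀ − √h)/0.0454 = 2·2.48·(√2.99 − √0.554)/0.0454
  = 4.9600 × (1.7292 − 0.74431) / 0.0454 = 107.60 s.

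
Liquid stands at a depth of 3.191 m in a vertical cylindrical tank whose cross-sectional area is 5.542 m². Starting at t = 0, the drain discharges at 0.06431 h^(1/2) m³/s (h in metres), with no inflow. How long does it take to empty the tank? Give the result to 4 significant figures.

307.9 s

With no inflow, A dh/dt = −0.06431 √h.
∫ h^(−1/2) dh = −(0.06431/A) ∫ dt, giving 2√h = 2√h₀ − (0.06431/A) t.
Set h = 0: 2√h₀ = (0.06431/A) t_empty ⇒ t_empty = 2A√h₀/0.06431.
t_empty = 2·5.542·√3.191/0.06431 = 11.0840·1.78634/0.06431 = 307.880 s.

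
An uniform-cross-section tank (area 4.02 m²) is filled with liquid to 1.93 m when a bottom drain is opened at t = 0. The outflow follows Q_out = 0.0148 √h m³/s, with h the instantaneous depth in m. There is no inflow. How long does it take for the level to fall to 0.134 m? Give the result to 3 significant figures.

556 s

A dh/dt = −Q_out = −0.0148 √h.
∫ h^(−1/2) dh = −(0.0148/A) ∫ dt, giving 2√h = 2√h₀ − (0.0148/A) t.
t = 2A(√h₀ − √h)/0.0148 = 2·4.02·(√1.93 − √0.134)/0.0148
  = 8.0400 × (1.3892 − 0.36606) / 0.0148 = 555.84 s.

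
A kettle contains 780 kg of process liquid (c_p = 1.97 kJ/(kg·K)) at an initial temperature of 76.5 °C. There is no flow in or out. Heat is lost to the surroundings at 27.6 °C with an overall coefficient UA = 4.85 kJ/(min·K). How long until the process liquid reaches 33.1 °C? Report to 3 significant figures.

M c_p dT/dt = −UA(T − T_amb).
τ = M c_p/UA = 316.82 min; T_ss = T_amb = 27.600 °C.
T(t) = T_ss + (T₀ − T_ss)e^(−t/τ); set T = 33.1:
t = −τ ln[(T − T_ss)/(T₀ − T_ss)] = −316.82 · ln(0.11247) = 692.27 min.

692 min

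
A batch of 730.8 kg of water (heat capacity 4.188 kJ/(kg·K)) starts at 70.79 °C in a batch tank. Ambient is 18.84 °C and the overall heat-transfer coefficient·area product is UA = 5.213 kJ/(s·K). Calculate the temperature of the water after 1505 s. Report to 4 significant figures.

M c_p dT/dt = −UA(T − T_amb).
dT/dt = (T_ss − T)/τ with T_ss = T_amb = 18.8400 °C, τ = M c_p/UA = 730.8·4.188/5.213 = 587.107 s.
T approaches T_ss exponentially: T(t) = T_ss + (T₀ − T_ss) e^(−t/τ).
T(1505) = 18.8400 + (51.9500)·0.0770412 = 22.8423 °C.

22.84 °C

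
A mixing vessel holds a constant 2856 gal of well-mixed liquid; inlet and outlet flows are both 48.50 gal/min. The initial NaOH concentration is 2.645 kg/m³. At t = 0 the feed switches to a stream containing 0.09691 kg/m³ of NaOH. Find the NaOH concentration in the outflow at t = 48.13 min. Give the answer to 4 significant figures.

Unsteady species balance (constant V, well mixed): V dC/dt = Q(C_in − C).
Time constant τ = V/Q = 2856/48.50 = 58.8866 min.
C approaches C_in exponentially: C(t) = C_in + (C₀ − C_in) e^(−t/τ).
C(48.13) = 0.09691 + (2.645 − 0.09691)·e^(−48.13/58.8866) = 0.09691 + (2.54809)·0.441608 = 1.22217 kg/m³.

1.222 kg/m³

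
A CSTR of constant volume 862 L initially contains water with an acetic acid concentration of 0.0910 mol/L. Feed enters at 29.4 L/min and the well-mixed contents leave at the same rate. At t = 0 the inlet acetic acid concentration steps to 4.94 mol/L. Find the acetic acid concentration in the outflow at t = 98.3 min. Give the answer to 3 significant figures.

4.77 mol/L

Mass balance on the solute (V constant): V dC/dt = Q(C_in − C).
So dC/dt = (C_in − C)/τ with τ = V/Q = 862/29.4 = 29.320 min.
Solution: C(t) = C_in + (C₀ − C_in) e^(−t/τ).
C(98.3) = 4.94 + (0.0910 − 4.94)·e^(−98.3/29.320) = 4.94 + (-4.8490)·0.034990 = 4.7703 mol/L.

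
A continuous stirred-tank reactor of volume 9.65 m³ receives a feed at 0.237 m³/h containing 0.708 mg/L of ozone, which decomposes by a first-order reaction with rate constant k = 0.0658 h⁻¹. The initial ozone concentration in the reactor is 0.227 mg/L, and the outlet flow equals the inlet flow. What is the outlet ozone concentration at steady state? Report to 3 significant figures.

V dC/dt = Q(C_in − C) − k V C.
Steady state (dC/dt = 0): C_ss = Q C_in/(Q + kV) = C_in/(1 + kV/Q).
C_ss = 0.237·0.708/(0.237 + 0.0658·9.65) = 0.16780/0.87197 = 0.19243 mg/L.

0.192 mg/L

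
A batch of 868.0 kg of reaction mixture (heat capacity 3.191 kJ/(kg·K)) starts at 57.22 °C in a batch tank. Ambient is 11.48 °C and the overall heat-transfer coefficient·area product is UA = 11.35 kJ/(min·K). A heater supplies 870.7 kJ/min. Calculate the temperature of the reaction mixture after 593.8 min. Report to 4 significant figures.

85.48 °C

First-law balance (no shaft work): M c_p dT/dt = −UA(T − T_amb) + Q̇.
dT/dt = (T_ss − T)/τ with T_ss = T_amb + Q̇/UA = 11.48 + 870.7/11.35 = 88.1937 °C, τ = M c_p/UA = 868.0·3.191/11.35 = 244.034 min.
Integrating: T(t) = T_ss + (T₀ − T_ss) e^(−t/τ).
T(593.8) = 88.1937 + (-30.9737)·0.0877498 = 85.4757 °C.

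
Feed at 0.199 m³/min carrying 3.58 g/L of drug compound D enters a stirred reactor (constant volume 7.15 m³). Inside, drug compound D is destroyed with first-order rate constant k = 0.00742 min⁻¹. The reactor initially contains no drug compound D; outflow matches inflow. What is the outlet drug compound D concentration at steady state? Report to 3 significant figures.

V dC/dt = Q(C_in − C) − k V C.
Steady state (dC/dt = 0): C_ss = Q C_in/(Q + kV) = C_in/(1 + kV/Q).
C_ss = 0.199·3.58/(0.199 + 0.00742·7.15) = 0.71242/0.25205 = 2.8265 g/L.

2.83 g/L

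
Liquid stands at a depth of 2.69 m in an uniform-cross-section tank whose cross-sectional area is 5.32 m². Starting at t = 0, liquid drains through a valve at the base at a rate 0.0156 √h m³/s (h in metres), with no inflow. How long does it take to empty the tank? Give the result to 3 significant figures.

1120 s

A dh/dt = −Q_out = −0.0156 √h.
∫ h^(−1/2) dh = −(0.0156/A) ∫ dt, giving 2√h = 2√h₀ − (0.0156/A) t.
Tank is empty when √h = 0: t_empty = 2A√h₀/0.0156.
t_empty = 2·5.32·√2.69/0.0156 = 10.640·1.6401/0.0156 = 1118.6 s.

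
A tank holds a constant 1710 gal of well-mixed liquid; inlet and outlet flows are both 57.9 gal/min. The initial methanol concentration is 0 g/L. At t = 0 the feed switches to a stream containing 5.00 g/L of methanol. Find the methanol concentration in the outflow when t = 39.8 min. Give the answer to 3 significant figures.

3.70 g/L

Mass balance on the solute (V constant): V dC/dt = Q(C_in − C).
Time constant τ = V/Q = 1710/57.9 = 29.534 min.
Integrating: C(t) = C_in + (C₀ − C_in) e^(−t/τ).
C(39.8) = 5.00 + (0 − 5.00)·e^(−39.8/29.534) = 5.00 + (-5.0000)·0.25986 = 3.7007 g/L.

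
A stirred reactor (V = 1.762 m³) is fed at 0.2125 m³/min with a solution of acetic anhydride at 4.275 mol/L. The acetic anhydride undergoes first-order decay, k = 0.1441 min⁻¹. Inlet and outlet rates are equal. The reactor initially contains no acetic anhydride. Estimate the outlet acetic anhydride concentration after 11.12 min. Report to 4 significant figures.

V dC/dt = Q(C_in − C) − k V C.
This is linear with rate a = Q/V + k = 0.264702 min⁻¹.
C_ss = Q C_in/(Q + kV) = 1.94775 mol/L; C(t) = C_ss + (C₀ − C_ss) e^(−a t).
C(11.12) = 1.94775 + (-1.94775)·e^(−0.264702·11.12) = 1.94775 + (-1.94775)·0.0526820 = 1.84514 mol/L.

1.845 mol/L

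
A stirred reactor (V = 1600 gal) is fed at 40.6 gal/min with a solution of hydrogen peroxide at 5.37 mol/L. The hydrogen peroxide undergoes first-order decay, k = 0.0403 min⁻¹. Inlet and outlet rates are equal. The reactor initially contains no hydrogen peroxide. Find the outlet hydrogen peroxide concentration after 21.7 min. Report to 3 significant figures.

1.58 mol/L

Species balance: V dC/dt = Q C_in − Q C − k V C.
This is linear with rate a = Q/V + k = 0.065675 min⁻¹.
C_ss = Q C_in/(Q + kV) = 2.0748 mol/L; C(t) = C_ss + (C₀ − C_ss) e^(−a t).
C(21.7) = 2.0748 + (-2.0748)·e^(−0.065675·21.7) = 2.0748 + (-2.0748)·0.24047 = 1.5759 mol/L.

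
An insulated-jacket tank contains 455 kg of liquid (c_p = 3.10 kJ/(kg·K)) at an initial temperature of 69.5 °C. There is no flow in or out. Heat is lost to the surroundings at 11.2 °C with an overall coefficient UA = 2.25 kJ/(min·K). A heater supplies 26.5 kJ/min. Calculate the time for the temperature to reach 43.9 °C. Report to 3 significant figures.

Lumped-capacitance energy balance: M c_p dT/dt = UA(T_amb − T) + Q̇.
τ = M c_p/UA = 626.89 min; T_ss = T_amb + Q̇/UA = 11.2 + 26.5/2.25 = 22.978 °C.
T(t) = T_ss + (T₀ − T_ss)e^(−t/τ); set T = 43.9:
t = −τ ln[(T − T_ss)/(T₀ − T_ss)] = −626.89 · ln(0.44973) = 500.96 min.

501 min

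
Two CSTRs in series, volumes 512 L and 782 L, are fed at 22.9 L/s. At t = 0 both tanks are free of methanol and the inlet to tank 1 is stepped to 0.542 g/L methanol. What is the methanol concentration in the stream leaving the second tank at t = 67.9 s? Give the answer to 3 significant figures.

Each tank obeys Vᵢ dCᵢ/dt = Q(Cᵢ₋₁ − Cᵢ), so τᵢ = Vᵢ/Q.
τ₁ = 512/22.9 = 22.358 s; τ₂ = 782/22.9 = 34.148 s.
Solving the cascade with C₁(0)=C₂(0)=0 gives C₂(t) = C_in[1 − (τ₁ e^(−t/τ₁) − τ₂ e^(−t/τ₂))/(τ₁ − τ₂)].
At t = 67.9: e^(−t/τ₁) = 0.047982, e^(−t/τ₂) = 0.13692.
C₂ = 0.542·[1 − (22.358·0.047982 − 34.148·0.13692)/(-11.790)] = 0.542·0.69443 = 0.37638 g/L.

0.376 g/L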